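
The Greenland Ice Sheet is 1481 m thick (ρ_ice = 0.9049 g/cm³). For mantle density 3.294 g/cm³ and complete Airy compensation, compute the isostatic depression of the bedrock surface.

In Airy isostatic equilibrium: the ice load ρ_ice t is balanced by mantle displaced below, ρ_m s.
s = t ρ_ice / ρ_m = 1481 m × 0.9049/3.294 = 407 m.

407 m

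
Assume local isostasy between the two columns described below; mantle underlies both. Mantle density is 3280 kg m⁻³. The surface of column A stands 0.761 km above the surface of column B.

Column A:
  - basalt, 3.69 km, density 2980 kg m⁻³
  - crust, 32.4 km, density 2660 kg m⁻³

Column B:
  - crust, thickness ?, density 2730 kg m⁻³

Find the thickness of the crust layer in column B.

Take the compensation level at the base of the deeper column (depth z_c below the surface of column A) and equate Σ ρ_i t_i down to z_c; mantle fills any gap and the z_c terms cancel.
Column A: 3.69×2980 + 32.4×2660 + (z_c − 36.09)×3280
Column B: 0.761×0 + x×2730 + (z_c − 0.761 − 0 − x)×3280
The z_c×3280 term appears on both sides and cancels. Collect the known terms of each column as K = Σ(ρt)_known − 3280 × (depth of known layers): K_A = 97180.2 − 3280×36.09 = −21195; K_B = 0 − 3280×(0.761 + 0) = −2496.08.
Balance: K_A = K_B − x×(3280 − 2730), so x = (K_B − K_A)/(3280 − 2730) = 18698.9/550 = 34 km.

34 km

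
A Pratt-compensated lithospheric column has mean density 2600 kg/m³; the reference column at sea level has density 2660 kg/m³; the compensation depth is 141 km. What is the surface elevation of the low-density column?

ρ_ref D = ρ (D + h) → h = D (ρ_ref − ρ)/ρ.
h = 141 km × (2660 − 2600)/2600 = 3.25 km.

3.25 km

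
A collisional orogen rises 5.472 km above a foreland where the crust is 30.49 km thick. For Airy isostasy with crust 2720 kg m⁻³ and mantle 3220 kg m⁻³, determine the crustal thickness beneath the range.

65.7 km

Root depth r = h ρ_c / (ρ_m − ρ_c) = 5.472 km × 2720 / 500 = 29.77 km.
Total thickness = T + h + r = 30.49 km + 5.472 km + 29.77 km = 65.7 km.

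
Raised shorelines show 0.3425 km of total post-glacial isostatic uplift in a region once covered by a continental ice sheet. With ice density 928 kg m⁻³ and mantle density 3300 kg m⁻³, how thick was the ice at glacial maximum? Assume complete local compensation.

u = t ρ_ice/ρ_m → t = u ρ_m/ρ_ice = 0.3425 km × 3300/928 = 1.22 km.

1.22 km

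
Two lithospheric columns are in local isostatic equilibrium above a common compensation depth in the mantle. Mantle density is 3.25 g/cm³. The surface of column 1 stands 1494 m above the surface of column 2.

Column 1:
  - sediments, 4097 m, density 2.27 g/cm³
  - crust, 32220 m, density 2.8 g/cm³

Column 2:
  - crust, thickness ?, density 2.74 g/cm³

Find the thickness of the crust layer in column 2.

Take the compensation level at the base of the deeper column (depth z_c below the surface of column 1) and equate Σ ρ_i t_i down to z_c; mantle fills any gap and the z_c terms cancel.
Column 1: 4097×2.27 + 32220×2.8 + (z_c − 36317)×3.25
Column 2: 1494×0 + x×2.74 + (z_c − 1494 − 0 − x)×3.25
The z_c×3.25 term appears on both sides and cancels. Collect the known terms of each column as K = Σ(ρt)_known − 3.25 × (depth of known layers): K_1 = 99516.19 − 3.25×36317 = −18514.06; K_2 = 0 − 3.25×(1494 + 0) = −4855.5.
Balance: K_1 = K_2 − x×(3.25 − 2.74), so x = (K_2 − K_1)/(3.25 − 2.74) = 13658.6/0.51 = 26800 m.

26800 m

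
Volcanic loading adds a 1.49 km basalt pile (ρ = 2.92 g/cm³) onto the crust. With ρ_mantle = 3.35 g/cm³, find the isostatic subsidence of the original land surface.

Subaerial loading: s = t ρ_load / ρ_m.
s = 1.49 km × 2.92/3.35 = 1.3 km.

1.3 km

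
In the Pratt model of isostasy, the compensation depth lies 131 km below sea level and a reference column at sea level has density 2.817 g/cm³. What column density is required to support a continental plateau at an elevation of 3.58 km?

Pratt balance: ρ_ref D = ρ (D + h).
ρ = ρ_ref D/(D + h) = 2.817 × 131 km/(131 km + 3.58 km) = 2.74 g/cm³.

2.74 g/cm³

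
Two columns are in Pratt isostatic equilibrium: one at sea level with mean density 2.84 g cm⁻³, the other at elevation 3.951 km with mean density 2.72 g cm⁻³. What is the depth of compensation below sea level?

ρ_ref D = ρ (D + h) → D (ρ_ref − ρ) = ρ h.
D = ρ h/(ρ_ref − ρ) = 2.72 × 3.951 km/(2.84 − 2.72) = 89.6 km.

89.6 km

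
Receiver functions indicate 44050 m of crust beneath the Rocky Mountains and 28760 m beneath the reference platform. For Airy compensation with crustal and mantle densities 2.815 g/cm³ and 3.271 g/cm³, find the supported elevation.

Excess crust Δ = 44050 m − 28760 m = 15290 m, split between elevation h and root r with h + r = Δ.
Airy balance ρ_c h = (ρ_m − ρ_c) r gives r = h ρ_c/(ρ_m − ρ_c), so h (1 + ρ_c/(ρ_m − ρ_c)) = Δ, i.e. h = Δ (ρ_m − ρ_c)/ρ_m.
h = 15290 m × 0.456/3.271 = 2130 m.

2130 m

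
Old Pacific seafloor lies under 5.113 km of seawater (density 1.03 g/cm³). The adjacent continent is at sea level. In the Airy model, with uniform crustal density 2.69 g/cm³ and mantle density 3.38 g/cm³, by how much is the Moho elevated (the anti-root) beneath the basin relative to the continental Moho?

12.3 km

Isostatic balance requires: replacing crust with seawater at the top is compensated by replacing crust with mantle at the base: d (ρ_c − ρ_w) = a (ρ_m − ρ_c).
a = d (ρ_c − ρ_w)/(ρ_m − ρ_c) = 5.113 km × 1.66/0.69 = 12.3 km.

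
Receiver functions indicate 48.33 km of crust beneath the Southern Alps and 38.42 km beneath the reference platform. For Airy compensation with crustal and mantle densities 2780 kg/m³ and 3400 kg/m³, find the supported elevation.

1.81 km

Excess crust Δ = 48.33 km − 38.42 km = 9.91 km, split between elevation h and root r with h + r = Δ.
Airy balance ρ_c h = (ρ_m − ρ_c) r gives r = h ρ_c/(ρ_m − ρ_c), so h (1 + ρ_c/(ρ_m − ρ_c)) = Δ, i.e. h = Δ (ρ_m − ρ_c)/ρ_m.
h = 9.91 km × 620/3400 = 1.81 km.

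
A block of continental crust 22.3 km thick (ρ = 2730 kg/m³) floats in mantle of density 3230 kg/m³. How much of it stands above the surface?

Floating equilibrium: submerged depth d = t ρ_obj/ρ_fluid = 22.3 km × 2730/3230 = 18.85 km.
Freeboard = t − d = 22.3 km − 18.85 km = 3.45 km.

3.45 km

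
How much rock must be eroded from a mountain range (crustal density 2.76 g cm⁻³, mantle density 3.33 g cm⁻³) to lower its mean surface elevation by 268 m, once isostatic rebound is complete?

Net drop Δ = e − u = e − e ρ_c/ρ_m = e (ρ_m − ρ_c)/ρ_m.
e = Δ ρ_m/(ρ_m − ρ_c) = 268 m × 3.33/0.57 = 1570 m.

1570 m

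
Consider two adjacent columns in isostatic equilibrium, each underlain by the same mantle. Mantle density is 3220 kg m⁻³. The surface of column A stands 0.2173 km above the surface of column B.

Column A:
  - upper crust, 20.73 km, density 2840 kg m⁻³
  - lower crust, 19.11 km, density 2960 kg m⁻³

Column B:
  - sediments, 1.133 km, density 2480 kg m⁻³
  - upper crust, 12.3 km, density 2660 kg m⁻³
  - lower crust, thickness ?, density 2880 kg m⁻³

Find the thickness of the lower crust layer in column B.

13 km

Take the compensation level at the base of the deeper column (depth z_c below the surface of column A) and equate Σ ρ_i t_i down to z_c; mantle fills any gap and the z_c terms cancel.
Column A: 20.73×2840 + 19.11×2960 + (z_c − 39.84)×3220
Column B: 0.2173×0 + 1.133×2480 + 12.3×2660 + x×2880 + (z_c − 0.2173 − 13.433 − x)×3220
The z_c×3220 term appears on both sides and cancels. Collect the known terms of each column as K = Σ(ρt)_known − 3220 × (depth of known layers): K_A = 115438.8 − 3220×39.84 = −12846; K_B = 35527.84 − 3220×(0.2173 + 13.433) = −8426.126.
Balance: K_A = K_B − x×(3220 − 2880), so x = (K_B − K_A)/(3220 − 2880) = 4419.87/340 = 13 km.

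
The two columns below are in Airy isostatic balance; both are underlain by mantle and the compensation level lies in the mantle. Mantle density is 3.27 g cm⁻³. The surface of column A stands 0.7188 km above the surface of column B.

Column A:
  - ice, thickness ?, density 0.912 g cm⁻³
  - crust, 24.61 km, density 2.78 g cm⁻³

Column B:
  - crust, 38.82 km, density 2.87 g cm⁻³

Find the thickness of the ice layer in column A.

2.47 km

Take the compensation level at the base of the deeper column (depth z_c below the surface of column A) and equate Σ ρ_i t_i down to z_c; mantle fills any gap and the z_c terms cancel.
Column A: x×0.912 + 24.61×2.78 + (z_c − 24.61 − x)×3.27
Column B: 0.7188×0 + 38.82×2.87 + (z_c − 0.7188 − 38.82)×3.27
The z_c×3.27 term appears on both sides and cancels. Collect the known terms of each column as K = Σ(ρt)_known − 3.27 × (depth of known layers): K_A = 68.4158 − 3.27×24.61 = −12.0589; K_B = 111.4134 − 3.27×(0.7188 + 38.82) = −17.878476.
Balance: K_A − x×(3.27 − 0.912) = K_B, so x = (K_A − K_B)/(3.27 − 0.912) = 5.81958/2.358 = 2.47 km.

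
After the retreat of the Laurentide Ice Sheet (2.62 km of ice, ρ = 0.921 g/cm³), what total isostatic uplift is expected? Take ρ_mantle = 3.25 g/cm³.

Removing the load lets mantle flow back in; uplift u satisfies ρ_ice t = ρ_m u.
u = t ρ_ice/ρ_m = 2.62 km × 0.921/3.25 = 0.742 km.

0.742 km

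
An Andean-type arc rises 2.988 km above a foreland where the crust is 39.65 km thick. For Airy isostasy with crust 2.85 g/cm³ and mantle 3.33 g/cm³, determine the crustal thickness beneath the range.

60.4 km

Root depth r = h ρ_c / (ρ_m − ρ_c) = 2.988 km × 2.85 / 0.48 = 17.74 km.
Total thickness = T + h + r = 39.65 km + 2.988 km + 17.74 km = 60.4 km.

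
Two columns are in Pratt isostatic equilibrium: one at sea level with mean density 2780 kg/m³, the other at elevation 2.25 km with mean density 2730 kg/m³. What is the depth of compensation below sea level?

ρ_ref D = ρ (D + h) → D (ρ_ref − ρ) = ρ h.
D = ρ h/(ρ_ref − ρ) = 2730 × 2.25 km/(2780 − 2730) = 123 km.

123 km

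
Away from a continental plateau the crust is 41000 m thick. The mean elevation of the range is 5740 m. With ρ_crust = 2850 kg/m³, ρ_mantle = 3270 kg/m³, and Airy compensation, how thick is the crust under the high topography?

85700 m

Root depth r = h ρ_c / (ρ_m − ρ_c) = 5740 m × 2850 / 420 = 38950 m.
Total thickness = T + h + r = 41000 m + 5740 m + 38950 m = 85700 m.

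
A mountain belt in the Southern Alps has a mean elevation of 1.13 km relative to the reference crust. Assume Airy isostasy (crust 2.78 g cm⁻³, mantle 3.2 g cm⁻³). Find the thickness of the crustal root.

For local isostatic compensation: the weight of the topography is balanced by the buoyancy of the root, ρ_c h = (ρ_m − ρ_c) r.
r = h · ρ_c / (ρ_m − ρ_c) = 1.13 km × 2.78 / (3.2 − 2.78) = 7.48 km.

7.48 km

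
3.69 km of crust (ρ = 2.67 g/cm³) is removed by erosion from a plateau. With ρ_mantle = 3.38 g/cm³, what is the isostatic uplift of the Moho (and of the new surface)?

Unloading: uplift u = e ρ_c/ρ_m = 3.69 km × 2.67/3.38 = 2.91 km.

2.91 km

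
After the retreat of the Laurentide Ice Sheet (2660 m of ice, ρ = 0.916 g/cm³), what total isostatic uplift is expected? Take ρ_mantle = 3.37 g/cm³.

Removing the load lets mantle flow back in; uplift u satisfies ρ_ice t = ρ_m u.
u = t ρ_ice/ρ_m = 2660 m × 0.916/3.37 = 723 m.

723 m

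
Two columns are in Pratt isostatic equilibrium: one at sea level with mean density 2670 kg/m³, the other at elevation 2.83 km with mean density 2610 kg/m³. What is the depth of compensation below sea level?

ρ_ref D = ρ (D + h) → D (ρ_ref − ρ) = ρ h.
D = ρ h/(ρ_ref − ρ) = 2610 × 2.83 km/(2670 − 2610) = 123 km.

123 km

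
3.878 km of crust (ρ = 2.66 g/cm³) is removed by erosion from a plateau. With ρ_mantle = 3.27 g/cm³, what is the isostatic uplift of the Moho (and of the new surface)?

3.15 km

Unloading: uplift u = e ρ_c/ρ_m = 3.878 km × 2.66/3.27 = 3.15 km.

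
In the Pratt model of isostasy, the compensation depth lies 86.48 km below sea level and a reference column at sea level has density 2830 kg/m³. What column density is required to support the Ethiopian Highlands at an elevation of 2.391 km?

Pratt balance: ρ_ref D = ρ (D + h).
ρ = ρ_ref D/(D + h) = 2830 × 86.48 km/(86.48 km + 2.391 km) = 2750 kg/m³.

2750 kg/m³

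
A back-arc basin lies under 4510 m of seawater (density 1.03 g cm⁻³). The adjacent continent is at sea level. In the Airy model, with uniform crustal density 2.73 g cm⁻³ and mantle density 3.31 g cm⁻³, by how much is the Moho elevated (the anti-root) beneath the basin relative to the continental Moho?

13200 m

In Airy isostatic equilibrium: replacing crust with seawater at the top is compensated by replacing crust with mantle at the base: d (ρ_c − ρ_w) = a (ρ_m − ρ_c).
a = d (ρ_c − ρ_w)/(ρ_m − ρ_c) = 4510 m × 1.7/0.58 = 13200 m.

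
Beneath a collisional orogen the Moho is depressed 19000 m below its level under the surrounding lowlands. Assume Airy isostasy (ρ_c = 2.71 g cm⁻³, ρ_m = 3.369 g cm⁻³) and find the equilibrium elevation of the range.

Equating mass per unit area of the two columns: ρ_c h = (ρ_m − ρ_c) r.
h = r (ρ_m − ρ_c) / ρ_c = 19000 m × (3.369 − 2.71) / 2.71 = 4620 m.

4620 m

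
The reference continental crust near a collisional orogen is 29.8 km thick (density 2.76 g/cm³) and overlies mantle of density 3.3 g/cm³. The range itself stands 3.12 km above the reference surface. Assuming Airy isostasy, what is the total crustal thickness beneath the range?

48.9 km

Root depth r = h ρ_c / (ρ_m − ρ_c) = 3.12 km × 2.76 / 0.54 = 15.95 km.
Total thickness = T + h + r = 29.8 km + 3.12 km + 15.95 km = 48.9 km.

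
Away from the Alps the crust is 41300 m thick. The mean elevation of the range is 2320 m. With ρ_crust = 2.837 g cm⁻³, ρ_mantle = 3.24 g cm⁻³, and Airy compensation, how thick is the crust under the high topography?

60000 m

Root depth r = h ρ_c / (ρ_m − ρ_c) = 2320 m × 2.837 / 0.403 = 16330 m.
Total thickness = T + h + r = 41300 m + 2320 m + 16330 m = 60000 m.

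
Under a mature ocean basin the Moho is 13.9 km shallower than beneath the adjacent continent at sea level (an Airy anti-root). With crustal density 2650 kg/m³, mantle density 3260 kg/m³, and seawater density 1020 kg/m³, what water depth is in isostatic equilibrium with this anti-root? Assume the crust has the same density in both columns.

Replacing a thickness d of crust by seawater at the top must be balanced by replacing crust with mantle at the base: d (ρ_c − ρ_w) = a (ρ_m − ρ_c).
d = a (ρ_m − ρ_c)/(ρ_c − ρ_w) = 13.9 km × 610/1630 = 5.2 km.

5.2 km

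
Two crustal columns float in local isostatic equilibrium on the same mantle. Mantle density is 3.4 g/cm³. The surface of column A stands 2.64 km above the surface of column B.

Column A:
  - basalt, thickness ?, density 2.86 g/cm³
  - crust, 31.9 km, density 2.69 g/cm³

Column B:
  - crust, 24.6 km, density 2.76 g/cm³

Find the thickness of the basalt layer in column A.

Take the compensation level at the base of the deeper column (depth z_c below the surface of column A) and equate Σ ρ_i t_i down to z_c; mantle fills any gap and the z_c terms cancel.
Column A: x×2.86 + 31.9×2.69 + (z_c − 31.9 − x)×3.4
Column B: 2.64×0 + 24.6×2.76 + (z_c − 2.64 − 24.6)×3.4
The z_c×3.4 term appears on both sides and cancels. Collect the known terms of each column as K = Σ(ρt)_known − 3.4 × (depth of known layers): K_A = 85.811 − 3.4×31.9 = −22.649; K_B = 67.896 − 3.4×(2.64 + 24.6) = −24.72.
Balance: K_A − x×(3.4 − 2.86) = K_B, so x = (K_A − K_B)/(3.4 − 2.86) = 2.071/0.54 = 3.84 km.

3.84 km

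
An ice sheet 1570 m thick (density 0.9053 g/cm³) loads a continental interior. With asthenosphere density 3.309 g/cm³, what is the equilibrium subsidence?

In Airy isostatic equilibrium: the ice load ρ_ice t is balanced by mantle displaced below, ρ_m s.
s = t ρ_ice / ρ_m = 1570 m × 0.9053/3.309 = 430 m.

430 m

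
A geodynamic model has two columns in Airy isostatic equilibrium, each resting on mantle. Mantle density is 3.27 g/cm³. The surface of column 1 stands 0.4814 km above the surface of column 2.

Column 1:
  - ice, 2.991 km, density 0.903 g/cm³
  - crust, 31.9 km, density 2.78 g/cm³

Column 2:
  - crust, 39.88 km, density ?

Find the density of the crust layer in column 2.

2.74 g/cm³

Take the compensation level at the base of the deeper column (depth z_c below the surface of column 1) and equate Σ ρ_i t_i down to z_c; mantle fills any gap and the z_c terms cancel.
Column 1: 2.991×0.903 + 31.9×2.78 + (z_c − 34.891)×3.27
Column 2: 0.4814×0 + 39.88×ρ + (z_c − 0.4814 − 39.88)×3.27
The z_c×3.27 term appears on both sides and cancels. Collect the known terms of each column as K = Σ(ρt)_known − 3.27 × (depth of known layers): K_1 = 91.382873 − 3.27×34.891 = −22.710697; K_2 = 0 − 3.27×(0.4814 + 39.88) = −131.981778.
Balance: K_1 = K_2 + 39.88×ρ, so ρ = (K_1 − K_2)/39.88 = 109.271/39.88 = 2.74 g/cm³.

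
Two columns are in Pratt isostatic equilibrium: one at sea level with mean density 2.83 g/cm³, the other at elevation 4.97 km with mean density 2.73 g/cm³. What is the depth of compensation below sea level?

136 km

ρ_ref D = ρ (D + h) → D (ρ_ref − ρ) = ρ h.
D = ρ h/(ρ_ref − ρ) = 2.73 × 4.97 km/(2.83 − 2.73) = 136 km.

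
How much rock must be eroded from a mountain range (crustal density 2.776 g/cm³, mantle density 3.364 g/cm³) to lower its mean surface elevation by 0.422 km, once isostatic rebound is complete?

2.41 km

Net drop Δ = e − u = e − e ρ_c/ρ_m = e (ρ_m − ρ_c)/ρ_m.
e = Δ ρ_m/(ρ_m − ρ_c) = 0.422 km × 3.364/0.588 = 2.41 km.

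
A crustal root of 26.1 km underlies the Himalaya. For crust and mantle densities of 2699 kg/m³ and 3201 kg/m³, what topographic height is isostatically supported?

4.85 km

Equating mass per unit area of the two columns: ρ_c h = (ρ_m − ρ_c) r.
h = r (ρ_m − ρ_c) / ρ_c = 26.1 km × (3201 − 2699) / 2699 = 4.85 km.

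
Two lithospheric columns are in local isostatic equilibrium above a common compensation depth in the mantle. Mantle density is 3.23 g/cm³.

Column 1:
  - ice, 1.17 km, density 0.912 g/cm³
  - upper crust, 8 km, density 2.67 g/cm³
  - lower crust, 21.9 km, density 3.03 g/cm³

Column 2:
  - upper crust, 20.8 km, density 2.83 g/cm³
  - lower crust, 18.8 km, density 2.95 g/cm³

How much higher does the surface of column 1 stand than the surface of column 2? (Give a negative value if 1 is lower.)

For any compensation level in the mantle, the mantle terms cancel and isostasy reduces to e = (Σt_1 − Σt_2) − (Σ(ρt)_1 − Σ(ρt)_2) / ρ_m.
Σt_1 = 31.07 km; Σt_2 = 39.6 km; Σ(ρt)_1 = 88.78404; Σ(ρt)_2 = 114.324 (in km·g/cm³).
e = (31.07 − 39.6) − (88.78404 − 114.324) / 3.23 = −0.623 km.

−0.623 km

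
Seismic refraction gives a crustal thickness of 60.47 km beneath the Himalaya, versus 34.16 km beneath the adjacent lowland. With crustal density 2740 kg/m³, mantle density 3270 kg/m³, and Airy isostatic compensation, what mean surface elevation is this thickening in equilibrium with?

Excess crust Δ = 60.47 km − 34.16 km = 26.31 km, split between elevation h and root r with h + r = Δ.
Airy balance ρ_c h = (ρ_m − ρ_c) r gives r = h ρ_c/(ρ_m − ρ_c), so h (1 + ρ_c/(ρ_m − ρ_c)) = Δ, i.e. h = Δ (ρ_m − ρ_c)/ρ_m.
h = 26.31 km × 530/3270 = 4.26 km.

4.26 km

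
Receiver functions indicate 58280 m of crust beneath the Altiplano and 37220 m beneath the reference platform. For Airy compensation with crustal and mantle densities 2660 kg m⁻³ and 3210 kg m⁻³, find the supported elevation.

3610 m

Excess crust Δ = 58280 m − 37220 m = 21060 m, split between elevation h and root r with h + r = Δ.
Airy balance ρ_c h = (ρ_m − ρ_c) r gives r = h ρ_c/(ρ_m − ρ_c), so h (1 + ρ_c/(ρ_m − ρ_c)) = Δ, i.e. h = Δ (ρ_m − ρ_c)/ρ_m.
h = 21060 m × 550/3210 = 3610 m.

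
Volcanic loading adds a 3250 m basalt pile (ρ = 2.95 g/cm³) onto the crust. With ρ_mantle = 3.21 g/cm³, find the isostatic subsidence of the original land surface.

2990 m

Subaerial loading: s = t ρ_load / ρ_m.
s = 3250 m × 2.95/3.21 = 2990 m.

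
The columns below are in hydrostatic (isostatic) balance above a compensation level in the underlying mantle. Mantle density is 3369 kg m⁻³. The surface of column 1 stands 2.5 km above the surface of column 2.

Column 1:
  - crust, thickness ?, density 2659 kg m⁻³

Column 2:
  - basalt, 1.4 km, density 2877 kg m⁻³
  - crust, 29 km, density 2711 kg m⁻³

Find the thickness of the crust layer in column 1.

39.7 km

Take the compensation level at the base of the deeper column (depth z_c below the surface of column 1) and equate Σ ρ_i t_i down to z_c; mantle fills any gap and the z_c terms cancel.
Column 1: x×2659 + (z_c − 0 − x)×3369
Column 2: 2.5×0 + 1.4×2877 + 29×2711 + (z_c − 2.5 − 30.4)×3369
The z_c×3369 term appears on both sides and cancels. Collect the known terms of each column as K = Σ(ρt)_known − 3369 × (depth of known layers): K_1 = 0 − 3369×0 = 0; K_2 = 82646.8 − 3369×(2.5 + 30.4) = −28193.3.
Balance: K_1 − x×(3369 − 2659) = K_2, so x = (K_1 − K_2)/(3369 − 2659) = 28193.3/710 = 39.7 km.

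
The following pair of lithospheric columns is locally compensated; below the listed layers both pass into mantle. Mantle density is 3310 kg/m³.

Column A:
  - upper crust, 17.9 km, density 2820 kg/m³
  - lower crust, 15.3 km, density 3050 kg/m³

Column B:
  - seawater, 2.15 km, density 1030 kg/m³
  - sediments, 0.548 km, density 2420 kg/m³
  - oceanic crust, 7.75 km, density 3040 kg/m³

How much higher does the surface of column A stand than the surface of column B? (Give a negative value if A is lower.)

1.59 km

For any compensation level in the mantle, the mantle terms cancel and isostasy reduces to e = (Σt_A − Σt_B) − (Σ(ρt)_A − Σ(ρt)_B) / ρ_m.
Σt_A = 33.2 km; Σt_B = 10.448 km; Σ(ρt)_A = 97143; Σ(ρt)_B = 27100.66 (in km·kg/m³).
e = (33.2 − 10.448) − (97143 − 27100.66) / 3310 = 1.59 km.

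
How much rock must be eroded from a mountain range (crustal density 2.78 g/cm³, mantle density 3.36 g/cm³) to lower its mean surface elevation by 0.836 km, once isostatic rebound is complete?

4.84 km

Net drop Δ = e − u = e − e ρ_c/ρ_m = e (ρ_m − ρ_c)/ρ_m.
e = Δ ρ_m/(ρ_m − ρ_c) = 0.836 km × 3.36/0.58 = 4.84 km.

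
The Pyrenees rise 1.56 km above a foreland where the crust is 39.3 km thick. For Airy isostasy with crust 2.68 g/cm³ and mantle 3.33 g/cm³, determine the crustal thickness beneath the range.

Root depth r = h ρ_c / (ρ_m − ρ_c) = 1.56 km × 2.68 / 0.65 = 6.432 km.
Total thickness = T + h + r = 39.3 km + 1.56 km + 6.432 km = 47.3 km.

47.3 km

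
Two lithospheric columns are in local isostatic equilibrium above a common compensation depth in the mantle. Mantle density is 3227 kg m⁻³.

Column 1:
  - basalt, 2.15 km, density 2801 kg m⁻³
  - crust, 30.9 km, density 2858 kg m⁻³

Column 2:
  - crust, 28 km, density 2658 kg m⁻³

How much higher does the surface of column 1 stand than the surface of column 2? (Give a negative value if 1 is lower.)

−1.12 km

For any compensation level in the mantle, the mantle terms cancel and isostasy reduces to e = (Σt_1 − Σt_2) − (Σ(ρt)_1 − Σ(ρt)_2) / ρ_m.
Σt_1 = 33.05 km; Σt_2 = 28 km; Σ(ρt)_1 = 94334.35; Σ(ρt)_2 = 74424 (in km·kg m⁻³).
e = (33.05 − 28) − (94334.35 − 74424) / 3227 = −1.12 km.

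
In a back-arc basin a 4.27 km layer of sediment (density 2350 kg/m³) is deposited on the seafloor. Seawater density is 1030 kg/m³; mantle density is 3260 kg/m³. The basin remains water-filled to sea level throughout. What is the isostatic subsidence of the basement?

2.53 km

Submarine loading: the sediment displaces seawater, and the subsidence is in turn flooded, so s (ρ_m − ρ_w) = t (ρ_sed − ρ_w).
s = 4.27 km × (2350 − 1030) / (3260 − 1030) = 2.53 km.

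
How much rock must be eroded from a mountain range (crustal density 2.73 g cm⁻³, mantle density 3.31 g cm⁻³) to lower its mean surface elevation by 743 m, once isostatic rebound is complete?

4240 m

Net drop Δ = e − u = e − e ρ_c/ρ_m = e (ρ_m − ρ_c)/ρ_m.
e = Δ ρ_m/(ρ_m − ρ_c) = 743 m × 3.31/0.58 = 4240 m.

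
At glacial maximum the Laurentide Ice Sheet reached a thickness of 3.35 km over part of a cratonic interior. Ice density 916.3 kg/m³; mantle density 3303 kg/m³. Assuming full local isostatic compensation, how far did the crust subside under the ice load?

0.929 km

Isostatic balance requires: the ice load ρ_ice t is balanced by mantle displaced below, ρ_m s.
s = t ρ_ice / ρ_m = 3.35 km × 916.3/3303 = 0.929 km.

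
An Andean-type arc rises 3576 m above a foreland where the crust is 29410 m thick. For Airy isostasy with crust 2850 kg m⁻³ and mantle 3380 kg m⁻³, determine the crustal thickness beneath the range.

52200 m

Root depth r = h ρ_c / (ρ_m − ρ_c) = 3576 m × 2850 / 530 = 19230 m.
Total thickness = T + h + r = 29410 m + 3576 m + 19230 m = 52200 m.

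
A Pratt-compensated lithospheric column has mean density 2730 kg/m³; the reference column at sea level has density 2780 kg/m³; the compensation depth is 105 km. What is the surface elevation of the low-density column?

1.92 km

ρ_ref D = ρ (D + h) → h = D (ρ_ref − ρ)/ρ.
h = 105 km × (2780 − 2730)/2730 = 1.92 km.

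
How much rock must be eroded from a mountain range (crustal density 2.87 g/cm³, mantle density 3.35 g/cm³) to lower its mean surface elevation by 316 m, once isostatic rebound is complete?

Net drop Δ = e − u = e − e ρ_c/ρ_m = e (ρ_m − ρ_c)/ρ_m.
e = Δ ρ_m/(ρ_m − ρ_c) = 316 m × 3.35/0.48 = 2210 m.

2210 m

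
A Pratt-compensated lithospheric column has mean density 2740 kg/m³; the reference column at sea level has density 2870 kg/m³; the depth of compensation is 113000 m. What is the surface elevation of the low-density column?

5360 m

ρ_ref D = ρ (D + h) → h = D (ρ_ref − ρ)/ρ.
h = 113000 m × (2870 − 2740)/2740 = 5360 m.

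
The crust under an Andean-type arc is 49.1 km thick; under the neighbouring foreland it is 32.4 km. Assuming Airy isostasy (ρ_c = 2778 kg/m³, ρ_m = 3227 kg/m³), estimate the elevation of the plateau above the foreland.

2.32 km

Excess crust Δ = 49.1 km − 32.4 km = 16.7 km, split between elevation h and root r with h + r = Δ.
Airy balance ρ_c h = (ρ_m − ρ_c) r gives r = h ρ_c/(ρ_m − ρ_c), so h (1 + ρ_c/(ρ_m − ρ_c)) = Δ, i.e. h = Δ (ρ_m − ρ_c)/ρ_m.
h = 16.7 km × 449/3227 = 2.32 km.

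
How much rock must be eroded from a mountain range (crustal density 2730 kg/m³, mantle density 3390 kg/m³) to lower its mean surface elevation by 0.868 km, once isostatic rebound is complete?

Net drop Δ = e − u = e − e ρ_c/ρ_m = e (ρ_m − ρ_c)/ρ_m.
e = Δ ρ_m/(ρ_m − ρ_c) = 0.868 km × 3390/660 = 4.46 km.

4.46 km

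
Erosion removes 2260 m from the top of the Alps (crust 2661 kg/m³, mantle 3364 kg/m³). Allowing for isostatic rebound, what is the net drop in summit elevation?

472 m

Rebound u = e ρ_c/ρ_m = 2260 m × 2661/3364 = 1788 m.
Net surface drop = e − u = 2260 m − 1788 m = e (ρ_m − ρ_c)/ρ_m = 472 m.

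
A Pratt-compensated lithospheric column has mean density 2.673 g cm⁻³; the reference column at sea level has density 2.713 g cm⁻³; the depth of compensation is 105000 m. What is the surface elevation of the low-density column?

1570 m

ρ_ref D = ρ (D + h) → h = D (ρ_ref − ρ)/ρ.
h = 105000 m × (2.713 − 2.673)/2.673 = 1570 m.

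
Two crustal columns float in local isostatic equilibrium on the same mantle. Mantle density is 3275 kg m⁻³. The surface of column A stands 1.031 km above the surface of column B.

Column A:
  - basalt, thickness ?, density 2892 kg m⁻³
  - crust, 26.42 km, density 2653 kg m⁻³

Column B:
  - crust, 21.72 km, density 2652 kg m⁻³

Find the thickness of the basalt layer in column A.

1.24 km

Take the compensation level at the base of the deeper column (depth z_c below the surface of column A) and equate Σ ρ_i t_i down to z_c; mantle fills any gap and the z_c terms cancel.
Column A: x×2892 + 26.42×2653 + (z_c − 26.42 − x)×3275
Column B: 1.031×0 + 21.72×2652 + (z_c − 1.031 − 21.72)×3275
The z_c×3275 term appears on both sides and cancels. Collect the known terms of each column as K = Σ(ρt)_known − 3275 × (depth of known layers): K_A = 70092.26 − 3275×26.42 = −16433.24; K_B = 57601.44 − 3275×(1.031 + 21.72) = −16908.085.
Balance: K_A − x×(3275 − 2892) = K_B, so x = (K_A − K_B)/(3275 − 2892) = 474.845/383 = 1.24 km.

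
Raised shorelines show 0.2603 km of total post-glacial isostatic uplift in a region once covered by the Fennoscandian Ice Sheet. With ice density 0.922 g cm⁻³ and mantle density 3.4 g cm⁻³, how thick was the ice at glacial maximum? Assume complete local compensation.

u = t ρ_ice/ρ_m → t = u ρ_m/ρ_ice = 0.2603 km × 3.4/0.922 = 0.96 km.

0.96 km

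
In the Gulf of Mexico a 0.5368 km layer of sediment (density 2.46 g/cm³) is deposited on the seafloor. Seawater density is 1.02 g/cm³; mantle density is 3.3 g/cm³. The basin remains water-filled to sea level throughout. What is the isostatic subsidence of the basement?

0.339 km

Submarine loading: the sediment displaces seawater, and the subsidence is in turn flooded, so s (ρ_m − ρ_w) = t (ρ_sed − ρ_w).
s = 0.5368 km × (2.46 − 1.02) / (3.3 − 1.02) = 0.339 km.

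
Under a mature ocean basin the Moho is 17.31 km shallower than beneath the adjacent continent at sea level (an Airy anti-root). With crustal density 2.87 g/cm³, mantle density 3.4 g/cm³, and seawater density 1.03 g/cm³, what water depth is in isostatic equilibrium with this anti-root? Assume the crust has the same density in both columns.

4.99 km

Replacing a thickness d of crust by seawater at the top must be balanced by replacing crust with mantle at the base: d (ρ_c − ρ_w) = a (ρ_m − ρ_c).
d = a (ρ_m − ρ_c)/(ρ_c − ρ_w) = 17.31 km × 0.53/1.84 = 4.99 km.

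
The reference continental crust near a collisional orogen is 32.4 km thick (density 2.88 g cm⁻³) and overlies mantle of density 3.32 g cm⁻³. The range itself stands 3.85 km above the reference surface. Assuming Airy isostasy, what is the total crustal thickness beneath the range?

Root depth r = h ρ_c / (ρ_m − ρ_c) = 3.85 km × 2.88 / 0.44 = 25.2 km.
Total thickness = T + h + r = 32.4 km + 3.85 km + 25.2 km = 61.5 km.

61.5 km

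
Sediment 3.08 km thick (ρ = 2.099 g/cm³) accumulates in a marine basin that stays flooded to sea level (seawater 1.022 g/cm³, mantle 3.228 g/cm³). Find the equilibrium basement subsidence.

Submarine loading: the sediment displaces seawater, and the subsidence is in turn flooded, so s (ρ_m − ρ_w) = t (ρ_sed − ρ_w).
s = 3.08 km × (2.099 − 1.022) / (3.228 − 1.022) = 1.5 km.

1.5 km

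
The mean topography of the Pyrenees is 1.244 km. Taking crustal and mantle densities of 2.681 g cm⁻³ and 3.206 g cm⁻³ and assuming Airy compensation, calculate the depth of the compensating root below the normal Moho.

Isostatic balance requires: the weight of the topography is balanced by the buoyancy of the root, ρ_c h = (ρ_m − ρ_c) r.
r = h · ρ_c / (ρ_m − ρ_c) = 1.244 km × 2.681 / (3.206 − 2.681) = 6.35 km.

6.35 km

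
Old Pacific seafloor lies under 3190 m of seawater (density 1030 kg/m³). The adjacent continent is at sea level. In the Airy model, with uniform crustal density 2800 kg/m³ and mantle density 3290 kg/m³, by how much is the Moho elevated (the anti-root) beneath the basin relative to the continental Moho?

11500 m

By Archimedes' principle applied to the lithosphere: replacing crust with seawater at the top is compensated by replacing crust with mantle at the base: d (ρ_c − ρ_w) = a (ρ_m − ρ_c).
a = d (ρ_c − ρ_w)/(ρ_m − ρ_c) = 3190 m × 1770/490 = 11500 m.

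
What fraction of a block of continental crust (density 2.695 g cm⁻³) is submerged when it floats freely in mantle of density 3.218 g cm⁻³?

Submerged fraction = ρ_obj/ρ_fluid = 2.695/3.218 = 0.837.

0.837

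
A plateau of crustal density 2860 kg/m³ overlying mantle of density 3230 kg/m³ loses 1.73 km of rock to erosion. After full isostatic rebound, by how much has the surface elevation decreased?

Rebound u = e ρ_c/ρ_m = 1.73 km × 2860/3230 = 1.532 km.
Net surface drop = e − u = 1.73 km − 1.532 km = e (ρ_m − ρ_c)/ρ_m = 0.198 km.

0.198 km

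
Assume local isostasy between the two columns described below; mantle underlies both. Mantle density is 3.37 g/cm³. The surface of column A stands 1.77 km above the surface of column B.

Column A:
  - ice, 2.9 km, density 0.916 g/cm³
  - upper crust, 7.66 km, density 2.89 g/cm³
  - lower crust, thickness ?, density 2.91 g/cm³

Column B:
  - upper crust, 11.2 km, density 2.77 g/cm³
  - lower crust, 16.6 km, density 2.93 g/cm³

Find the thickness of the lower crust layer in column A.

20 km

Take the compensation level at the base of the deeper column (depth z_c below the surface of column A) and equate Σ ρ_i t_i down to z_c; mantle fills any gap and the z_c terms cancel.
Column A: 2.9×0.916 + 7.66×2.89 + x×2.91 + (z_c − 10.56 − x)×3.37
Column B: 1.77×0 + 11.2×2.77 + 16.6×2.93 + (z_c − 1.77 − 27.8)×3.37
The z_c×3.37 term appears on both sides and cancels. Collect the known terms of each column as K = Σ(ρt)_known − 3.37 × (depth of known layers): K_A = 24.7938 − 3.37×10.56 = −10.7934; K_B = 79.662 − 3.37×(1.77 + 27.8) = −19.9889.
Balance: K_A − x×(3.37 − 2.91) = K_B, so x = (K_A − K_B)/(3.37 − 2.91) = 9.1955/0.46 = 20 km.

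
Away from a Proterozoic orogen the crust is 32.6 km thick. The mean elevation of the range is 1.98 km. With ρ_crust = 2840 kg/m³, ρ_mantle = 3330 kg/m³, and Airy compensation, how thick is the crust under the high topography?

Root depth r = h ρ_c / (ρ_m − ρ_c) = 1.98 km × 2840 / 490 = 11.48 km.
Total thickness = T + h + r = 32.6 km + 1.98 km + 11.48 km = 46.1 km.

46.1 km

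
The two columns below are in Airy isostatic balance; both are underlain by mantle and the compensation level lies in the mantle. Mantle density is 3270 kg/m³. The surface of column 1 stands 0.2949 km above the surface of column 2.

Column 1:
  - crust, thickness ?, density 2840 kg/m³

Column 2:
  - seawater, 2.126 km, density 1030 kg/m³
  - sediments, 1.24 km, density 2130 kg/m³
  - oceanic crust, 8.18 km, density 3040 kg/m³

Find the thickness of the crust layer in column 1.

21 km

Take the compensation level at the base of the deeper column (depth z_c below the surface of column 1) and equate Σ ρ_i t_i down to z_c; mantle fills any gap and the z_c terms cancel.
Column 1: x×2840 + (z_c − 0 − x)×3270
Column 2: 0.2949×0 + 2.126×1030 + 1.24×2130 + 8.18×3040 + (z_c − 0.2949 − 11.546)×3270
The z_c×3270 term appears on both sides and cancels. Collect the known terms of each column as K = Σ(ρt)_known − 3270 × (depth of known layers): K_1 = 0 − 3270×0 = 0; K_2 = 29698.18 − 3270×(0.2949 + 11.546) = −9021.563.
Balance: K_1 − x×(3270 − 2840) = K_2, so x = (K_1 − K_2)/(3270 − 2840) = 9021.56/430 = 21 km.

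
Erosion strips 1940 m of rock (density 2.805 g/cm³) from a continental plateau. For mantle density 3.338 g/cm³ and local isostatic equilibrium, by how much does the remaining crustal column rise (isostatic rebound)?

Unloading: uplift u = e ρ_c/ρ_m = 1940 m × 2.805/3.338 = 1630 m.

1630 m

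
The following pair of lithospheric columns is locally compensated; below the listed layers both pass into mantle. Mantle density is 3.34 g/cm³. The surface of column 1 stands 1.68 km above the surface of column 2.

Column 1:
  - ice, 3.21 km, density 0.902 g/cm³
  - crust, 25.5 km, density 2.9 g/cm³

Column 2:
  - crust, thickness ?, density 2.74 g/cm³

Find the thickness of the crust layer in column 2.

Take the compensation level at the base of the deeper column (depth z_c below the surface of column 1) and equate Σ ρ_i t_i down to z_c; mantle fills any gap and the z_c terms cancel.
Column 1: 3.21×0.902 + 25.5×2.9 + (z_c − 28.71)×3.34
Column 2: 1.68×0 + x×2.74 + (z_c − 1.68 − 0 − x)×3.34
The z_c×3.34 term appears on both sides and cancels. Collect the known terms of each column as K = Σ(ρt)_known − 3.34 × (depth of known layers): K_1 = 76.84542 − 3.34×28.71 = −19.04598; K_2 = 0 − 3.34×(1.68 + 0) = −5.6112.
Balance: K_1 = K_2 − x×(3.34 − 2.74), so x = (K_2 − K_1)/(3.34 − 2.74) = 13.4348/0.6 = 22.4 km.

22.4 km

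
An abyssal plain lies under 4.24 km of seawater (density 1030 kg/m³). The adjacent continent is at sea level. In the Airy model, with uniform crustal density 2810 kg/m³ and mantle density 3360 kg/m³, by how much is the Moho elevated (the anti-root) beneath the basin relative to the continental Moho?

Balancing pressure at the compensation depth: replacing crust with seawater at the top is compensated by replacing crust with mantle at the base: d (ρ_c − ρ_w) = a (ρ_m − ρ_c).
a = d (ρ_c − ρ_w)/(ρ_m − ρ_c) = 4.24 km × 1780/550 = 13.7 km.

13.7 km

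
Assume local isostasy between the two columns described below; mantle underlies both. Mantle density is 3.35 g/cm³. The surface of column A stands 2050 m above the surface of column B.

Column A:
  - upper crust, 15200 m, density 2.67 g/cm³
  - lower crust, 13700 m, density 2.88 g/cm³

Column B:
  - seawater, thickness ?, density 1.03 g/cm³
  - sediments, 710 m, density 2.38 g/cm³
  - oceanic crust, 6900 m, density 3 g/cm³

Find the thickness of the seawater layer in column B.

2930 m

Take the compensation level at the base of the deeper column (depth z_c below the surface of column A) and equate Σ ρ_i t_i down to z_c; mantle fills any gap and the z_c terms cancel.
Column A: 15200×2.67 + 13700×2.88 + (z_c − 28900)×3.35
Column B: 2050×0 + x×1.03 + 710×2.38 + 6900×3 + (z_c − 2050 − 7610 − x)×3.35
The z_c×3.35 term appears on both sides and cancels. Collect the known terms of each column as K = Σ(ρt)_known − 3.35 × (depth of known layers): K_A = 80040 − 3.35×28900 = −16775; K_B = 22389.8 − 3.35×(2050 + 7610) = −9971.2.
Balance: K_A = K_B − x×(3.35 − 1.03), so x = (K_B − K_A)/(3.35 − 1.03) = 6803.8/2.32 = 2930 m.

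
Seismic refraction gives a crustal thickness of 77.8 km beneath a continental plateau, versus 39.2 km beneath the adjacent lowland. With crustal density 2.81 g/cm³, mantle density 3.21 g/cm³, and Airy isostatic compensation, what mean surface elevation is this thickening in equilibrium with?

Excess crust Δ = 77.8 km − 39.2 km = 38.6 km, split between elevation h and root r with h + r = Δ.
Airy balance ρ_c h = (ρ_m − ρ_c) r gives r = h ρ_c/(ρ_m − ρ_c), so h (1 + ρ_c/(ρ_m − ρ_c)) = Δ, i.e. h = Δ (ρ_m − ρ_c)/ρ_m.
h = 38.6 km × 0.4/3.21 = 4.81 km.

4.81 km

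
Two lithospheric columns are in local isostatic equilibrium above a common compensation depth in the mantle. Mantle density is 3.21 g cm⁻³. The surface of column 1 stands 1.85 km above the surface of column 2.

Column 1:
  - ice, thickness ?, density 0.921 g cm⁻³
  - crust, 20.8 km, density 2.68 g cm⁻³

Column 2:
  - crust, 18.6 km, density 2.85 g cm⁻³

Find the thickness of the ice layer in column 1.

0.704 km

Take the compensation level at the base of the deeper column (depth z_c below the surface of column 1) and equate Σ ρ_i t_i down to z_c; mantle fills any gap and the z_c terms cancel.
Column 1: x×0.921 + 20.8×2.68 + (z_c − 20.8 − x)×3.21
Column 2: 1.85×0 + 18.6×2.85 + (z_c − 1.85 − 18.6)×3.21
The z_c×3.21 term appears on both sides and cancels. Collect the known terms of each column as K = Σ(ρt)_known − 3.21 × (depth of known layers): K_1 = 55.744 − 3.21×20.8 = −11.024; K_2 = 53.01 − 3.21×(1.85 + 18.6) = −12.6345.
Balance: K_1 − x×(3.21 − 0.921) = K_2, so x = (K_1 − K_2)/(3.21 − 0.921) = 1.6105/2.289 = 0.704 km.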